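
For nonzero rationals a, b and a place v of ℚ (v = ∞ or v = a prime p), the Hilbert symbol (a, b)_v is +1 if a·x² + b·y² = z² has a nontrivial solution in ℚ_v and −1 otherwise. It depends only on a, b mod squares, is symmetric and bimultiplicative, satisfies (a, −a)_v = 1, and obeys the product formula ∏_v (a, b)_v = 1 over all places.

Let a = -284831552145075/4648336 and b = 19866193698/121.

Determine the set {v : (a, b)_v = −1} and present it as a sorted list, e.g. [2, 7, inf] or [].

[2, 3, 19, 29, 31, 37]

(a, b) ≡ (-51243, 122322) mod (ℚ^×)²; places V = {2, 3, 5, 7, 11, 13, 19, 29, 31, 37, ∞}.
(a,b)_3: α=1, u≡1; β=1, v≡1 (mod 3); (1|3)=+1, (1|3)=+1; sign (−1)^1·+1^1·+1^1 = -1.
(a,b)_7: α=-4, u≡4; β=0, v≡4 (mod 7); (4|7)=+1, (4|7)=+1; sign (−1)^0·+1^0·+1^-4 = +1.
(a,b)_2: α=-4, β=1; u≡5, v≡1 (mod 8); ε(u)ε(v)=0·0, αω(v)=-4·0, βω(u)=1·1; sum ≡ 1  ⇒  -1.
(a,b)_19: α=1, u≡4; β=1, v≡4 (mod 19); (4|19)=+1, (4|19)=+1; sign (−1)^1·+1^1·+1^1 = -1.
(a,b)_31: α=3, u≡17; β=2, v≡29 (mod 31); (17|31)=-1, (29|31)=-1; sign (−1)^0·-1^2·-1^3 = -1.
(a,b)_13: α=2, u≡3; β=2, v≡2 (mod 13); (3|13)=+1, (2|13)=-1; sign (−1)^0·+1^2·-1^2 = +1.
(a,b)_∞: sgn(-51243)=−, sgn(122322)=+, so +1.
(a,b)_11: α=-2, u≡8; β=-2, v≡10 (mod 11); (8|11)=-1, (10|11)=-1; sign (−1)^0·-1^-2·-1^-2 = +1.
(a,b)_5: α=2, u≡2; β=0, v≡3 (mod 5); (2|5)=-1, (3|5)=-1; sign (−1)^0·-1^0·-1^2 = +1.
(a,b)_29: α=1, u≡27; β=1, v≡6 (mod 29); (27|29)=-1, (6|29)=+1; sign (−1)^0·-1^1·+1^1 = -1.
(a,b)_37: α=2, u≡8; β=1, v≡6 (mod 37); (8|37)=-1, (6|37)=-1; sign (−1)^0·-1^1·-1^2 = -1.
|Ram(-51243, 122322)| = 6, even; anisotropic at {2, 3, 19, 29, 31, 37}.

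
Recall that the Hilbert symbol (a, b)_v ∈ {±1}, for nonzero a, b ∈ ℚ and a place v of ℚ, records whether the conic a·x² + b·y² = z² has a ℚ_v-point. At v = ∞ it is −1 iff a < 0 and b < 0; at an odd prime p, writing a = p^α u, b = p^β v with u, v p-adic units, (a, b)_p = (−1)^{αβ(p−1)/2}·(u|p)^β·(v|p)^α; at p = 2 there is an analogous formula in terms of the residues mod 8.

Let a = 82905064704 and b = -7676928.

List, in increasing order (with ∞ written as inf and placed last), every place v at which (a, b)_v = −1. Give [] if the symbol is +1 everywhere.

[]

(a, b) ≡ (21, -17) mod (ℚ^×)²; places V = {2, 3, 7, 11, 17, ∞}.
(a,b)_11: α=2, u≡2; β=0, v≡5 (mod 11); (2|11)=-1, (5|11)=+1; sign (−1)^0·-1^0·+1^2 = +1.
(a,b)_∞: sgn(21)=+, sgn(-17)=−, so +1.
(a,b)_3: α=3, u≡1; β=2, v≡1 (mod 3); (1|3)=+1, (1|3)=+1; sign (−1)^0·+1^2·+1^3 = +1.
(a,b)_7: α=3, u≡5; β=2, v≡2 (mod 7); (5|7)=-1, (2|7)=+1; sign (−1)^0·-1^2·+1^3 = +1.
(a,b)_17: α=2, u≡9; β=1, v≡4 (mod 17); (9|17)=+1, (4|17)=+1; sign (−1)^0·+1^1·+1^2 = +1.
(a,b)_2: α=8, β=10; u≡5, v≡7 (mod 8); ε(u)ε(v)=0·1, αω(v)=8·0, βω(u)=10·1; sum ≡ 0  ⇒  +1.
Every local symbol is +1, so the conic 21·x² + -17·y² = z² has ℚ_v-points for all v and hence a ℚ-point; (a, b / ℚ) ≅ M_2(ℚ).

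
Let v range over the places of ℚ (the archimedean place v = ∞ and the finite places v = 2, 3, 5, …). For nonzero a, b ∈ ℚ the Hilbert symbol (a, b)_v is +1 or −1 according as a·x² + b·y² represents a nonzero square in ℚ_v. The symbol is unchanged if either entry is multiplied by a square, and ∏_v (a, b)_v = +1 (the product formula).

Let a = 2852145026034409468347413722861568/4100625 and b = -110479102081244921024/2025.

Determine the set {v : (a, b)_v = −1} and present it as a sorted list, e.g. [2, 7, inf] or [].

(a, b) ≡ (4279457, -779) mod (ℚ^×)²; places V = {2, 3, 5, 7, 11, 13, 19, 31, 37, 41, ∞}.
(a,b)_13: α=3, u≡9; β=2, v≡12 (mod 13); (9|13)=+1, (12|13)=+1; sign (−1)^0·+1^2·+1^3 = +1.
(a,b)_5: α=-4, u≡3; β=-2, v≡1 (mod 5); (3|5)=-1, (1|5)=+1; sign (−1)^0·-1^-2·+1^-4 = +1.
(a,b)_11: α=4, u≡2; β=2, v≡10 (mod 11); (2|11)=-1, (10|11)=-1; sign (−1)^0·-1^2·-1^4 = +1.
(a,b)_3: α=-8, u≡2; β=-4, v≡1 (mod 3); (2|3)=-1, (1|3)=+1; sign (−1)^0·-1^-4·+1^-8 = +1.
(a,b)_37: α=3, u≡7; β=2, v≡17 (mod 37); (7|37)=+1, (17|37)=-1; sign (−1)^0·+1^2·-1^3 = -1.
(a,b)_19: α=2, u≡9; β=1, v≡17 (mod 19); (9|19)=+1, (17|19)=+1; sign (−1)^0·+1^1·+1^2 = +1.
(a,b)_41: α=5, u≡25; β=3, v≡12 (mod 41); (25|41)=+1, (12|41)=-1; sign (−1)^0·+1^3·-1^5 = -1.
(a,b)_∞: sgn(4279457)=+, sgn(-779)=−, so +1.
(a,b)_31: α=3, u≡14; β=2, v≡26 (mod 31); (14|31)=+1, (26|31)=-1; sign (−1)^0·+1^2·-1^3 = -1.
(a,b)_2: α=12, β=6; u≡1, v≡5 (mod 8); ε(u)ε(v)=0·0, αω(v)=12·1, βω(u)=6·0; sum ≡ 0  ⇒  +1.
(a,b)_7: α=3, u≡3; β=2, v≡5 (mod 7); (3|7)=-1, (5|7)=-1; sign (−1)^0·-1^2·-1^3 = -1.
(4279457, -779 / ℚ) ramifies at {7, 31, 37, 41}: a division algebra.

[7, 31, 37, 41]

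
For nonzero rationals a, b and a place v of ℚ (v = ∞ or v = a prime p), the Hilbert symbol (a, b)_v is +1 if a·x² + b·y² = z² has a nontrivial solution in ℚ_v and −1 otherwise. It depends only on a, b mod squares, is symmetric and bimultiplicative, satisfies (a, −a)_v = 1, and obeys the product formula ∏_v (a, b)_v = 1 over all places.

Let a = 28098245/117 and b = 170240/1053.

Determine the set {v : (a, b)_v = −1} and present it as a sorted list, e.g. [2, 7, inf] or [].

(a, b) ≡ (365277185, 8645) mod (ℚ^×)²; places V = {2, 3, 5, 7, 13, 19, 29, 31, 47, ∞}.
(a,b)_7: α=1, u≡5; β=1, v≡3 (mod 7); (5|7)=-1, (3|7)=-1; sign (−1)^1·-1^1·-1^1 = -1.
(a,b)_31: α=1, u≡2; β=0, v≡12 (mod 31); (2|31)=+1, (12|31)=-1; sign (−1)^0·+1^0·-1^1 = -1.
(a,b)_13: α=-1, u≡5; β=-1, v≡6 (mod 13); (5|13)=-1, (6|13)=-1; sign (−1)^0·-1^-1·-1^-1 = +1.
(a,b)_5: α=1, u≡2; β=1, v≡1 (mod 5); (2|5)=-1, (1|5)=+1; sign (−1)^0·-1^1·+1^1 = -1.
(a,b)_2: α=0, β=8; u≡1, v≡5 (mod 8); ε(u)ε(v)=0·0, αω(v)=0·1, βω(u)=8·0; sum ≡ 0  ⇒  +1.
(a,b)_47: α=1, u≡10; β=0, v≡30 (mod 47); (10|47)=-1, (30|47)=-1; sign (−1)^0·-1^0·-1^1 = -1.
(a,b)_∞: sgn(365277185)=+, sgn(8645)=+, so +1.
(a,b)_3: α=-2, u≡2; β=-4, v≡2 (mod 3); (2|3)=-1, (2|3)=-1; sign (−1)^0·-1^-4·-1^-2 = +1.
(a,b)_29: α=1, u≡15; β=0, v≡14 (mod 29); (15|29)=-1, (14|29)=-1; sign (−1)^0·-1^0·-1^1 = -1.
(a,b)_19: α=1, u≡3; β=1, v≡18 (mod 19); (3|19)=-1, (18|19)=-1; sign (−1)^1·-1^1·-1^1 = -1.
Ram(365277185, 8645) = {5, 7, 19, 29, 31, 47}; no ℚ_5-point on the conic.

[5, 7, 19, 29, 31, 47]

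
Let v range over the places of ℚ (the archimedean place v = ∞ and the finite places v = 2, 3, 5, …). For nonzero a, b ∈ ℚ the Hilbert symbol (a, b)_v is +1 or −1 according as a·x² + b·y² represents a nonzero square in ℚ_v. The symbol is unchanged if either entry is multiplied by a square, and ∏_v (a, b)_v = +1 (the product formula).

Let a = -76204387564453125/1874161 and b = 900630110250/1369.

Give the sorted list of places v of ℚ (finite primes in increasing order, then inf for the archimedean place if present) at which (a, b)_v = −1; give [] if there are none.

Mod squares: a ≡ -285, b ≡ 10. Check v ∈ {∞, 2, 3, 5, 13, 17, 19, 37}.
v=37: a=37^-4·(≡4), b=37^-2·(≡3) mod 37; (4|37)=+1, (3|37)=+1; (−1)^{-4·-2·18}·(+1)^-2·(+1)^-4 = +1.
v=3: a=3^9·(≡1), b=3^10·(≡1) mod 3; (1|3)=+1, (1|3)=+1; (−1)^{9·10·1}·(+1)^10·(+1)^9 = +1.
v=2: v_2(a)=0, v_2(b)=1; units ≡ 3, 5 (mod 8); ε·ε+αω+βω = 1·0+0·1+1·1 ≡ 1  ⇒  (a,b)_2 = -1.
v=∞: -285 < 0 and 10 > 0  ⇒  (a,b)_∞ = +1.
v=17: a=17^2·(≡13), b=17^0·(≡14) mod 17; (13|17)=+1, (14|17)=-1; (−1)^{2·0·8}·(+1)^0·(-1)^2 = +1.
v=13: a=13^0·(≡12), b=13^2·(≡3) mod 13; (12|13)=+1, (3|13)=+1; (−1)^{0·2·6}·(+1)^2·(+1)^0 = +1.
v=5: a=5^9·(≡2), b=5^3·(≡3) mod 5; (2|5)=-1, (3|5)=-1; (−1)^{9·3·2}·(-1)^3·(-1)^9 = +1.
v=19: a=19^3·(≡4), b=19^2·(≡18) mod 19; (4|19)=+1, (18|19)=-1; (−1)^{3·2·9}·(+1)^2·(-1)^3 = -1.
Ram(-285, 10) = {2, 19}; no ℚ_2-point on the conic.

[2, 19]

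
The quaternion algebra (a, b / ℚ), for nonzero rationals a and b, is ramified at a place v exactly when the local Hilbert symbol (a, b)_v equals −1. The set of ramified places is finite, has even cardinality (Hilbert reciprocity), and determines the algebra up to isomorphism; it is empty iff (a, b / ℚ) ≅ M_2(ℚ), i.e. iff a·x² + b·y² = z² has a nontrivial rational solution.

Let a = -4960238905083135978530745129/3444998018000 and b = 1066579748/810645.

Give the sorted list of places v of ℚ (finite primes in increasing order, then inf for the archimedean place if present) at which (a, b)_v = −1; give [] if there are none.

[5, 13]

Mod squares: a ≡ -32045, b ≡ 1057485. Check v ∈ {∞, 2, 3, 5, 7, 11, 13, 17, 29}.
v=3: a=3^2·(≡1), b=3^-1·(≡1) mod 3; (1|3)=+1, (1|3)=+1; (−1)^{2·-1·1}·(+1)^-1·(+1)^2 = +1.
v=5: a=5^-3·(≡4), b=5^-1·(≡2) mod 5; (4|5)=+1, (2|5)=-1; (−1)^{-3·-1·2}·(+1)^-1·(-1)^-3 = -1.
v=17: a=17^3·(≡4), b=17^-3·(≡13) mod 17; (4|17)=+1, (13|17)=+1; (−1)^{3·-3·8}·(+1)^-3·(+1)^3 = +1.
v=2: v_2(a)=-4, v_2(b)=2; units ≡ 3, 5 (mod 8); ε·ε+αω+βω = 1·0+-4·1+2·1 ≡ 0  ⇒  (a,b)_2 = +1.
v=11: a=11^-4·(≡9), b=11^-1·(≡6) mod 11; (9|11)=+1, (6|11)=-1; (−1)^{-4·-1·5}·(+1)^-1·(-1)^-4 = +1.
v=29: a=29^15·(≡8), b=29^5·(≡21) mod 29; (8|29)=-1, (21|29)=-1; (−1)^{15·5·14}·(-1)^5·(-1)^15 = +1.
v=7: a=7^-6·(≡2), b=7^0·(≡1) mod 7; (2|7)=+1, (1|7)=+1; (−1)^{-6·0·3}·(+1)^0·(+1)^-6 = +1.
v=13: a=13^1·(≡8), b=13^1·(≡9) mod 13; (8|13)=-1, (9|13)=+1; (−1)^{1·1·6}·(-1)^1·(+1)^1 = -1.
v=∞: -32045 < 0 and 1057485 > 0  ⇒  (a,b)_∞ = +1.
(-32045, 1057485 / ℚ) ramifies at {5, 13}: a division algebra.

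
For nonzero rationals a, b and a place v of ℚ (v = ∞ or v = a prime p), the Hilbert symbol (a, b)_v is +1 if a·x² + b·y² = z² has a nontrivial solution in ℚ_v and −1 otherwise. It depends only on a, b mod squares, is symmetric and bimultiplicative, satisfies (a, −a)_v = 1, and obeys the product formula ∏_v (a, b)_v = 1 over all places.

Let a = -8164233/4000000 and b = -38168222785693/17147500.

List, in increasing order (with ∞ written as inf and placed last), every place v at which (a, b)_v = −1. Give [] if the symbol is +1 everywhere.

Mod squares: a ≡ -17, b ≡ -247. Check v ∈ {∞, 2, 3, 5, 7, 11, 13, 17, 19}.
v=5: a=5^-6·(≡2), b=5^-4·(≡2) mod 5; (2|5)=-1, (2|5)=-1; (−1)^{-6·-4·2}·(-1)^-4·(-1)^-6 = +1.
v=11: a=11^2·(≡3), b=11^4·(≡8) mod 11; (3|11)=+1, (8|11)=-1; (−1)^{2·4·5}·(+1)^4·(-1)^2 = +1.
v=17: a=17^1·(≡9), b=17^4·(≡8) mod 17; (9|17)=+1, (8|17)=+1; (−1)^{1·4·8}·(+1)^4·(+1)^1 = +1.
v=7: a=7^2·(≡1), b=7^4·(≡5) mod 7; (1|7)=+1, (5|7)=-1; (−1)^{2·4·3}·(+1)^4·(-1)^2 = +1.
v=19: a=19^0·(≡8), b=19^-3·(≡7) mod 19; (8|19)=-1, (7|19)=+1; (−1)^{0·-3·9}·(-1)^-3·(+1)^0 = -1.
v=3: a=3^4·(≡1), b=3^0·(≡2) mod 3; (1|3)=+1, (2|3)=-1; (−1)^{4·0·1}·(+1)^0·(-1)^4 = +1.
v=2: v_2(a)=-8, v_2(b)=-2; units ≡ 7, 1 (mod 8); ε·ε+αω+βω = 1·0+-8·0+-2·0 ≡ 0  ⇒  (a,b)_2 = +1.
v=13: a=13^0·(≡10), b=13^1·(≡5) mod 13; (10|13)=+1, (5|13)=-1; (−1)^{0·1·6}·(+1)^1·(-1)^0 = +1.
v=∞: -17 < 0 and -247 < 0  ⇒  (a,b)_∞ = -1.
|Ram(-17, -247)| = 2, even; anisotropic at {19, ∞}.

[19, inf]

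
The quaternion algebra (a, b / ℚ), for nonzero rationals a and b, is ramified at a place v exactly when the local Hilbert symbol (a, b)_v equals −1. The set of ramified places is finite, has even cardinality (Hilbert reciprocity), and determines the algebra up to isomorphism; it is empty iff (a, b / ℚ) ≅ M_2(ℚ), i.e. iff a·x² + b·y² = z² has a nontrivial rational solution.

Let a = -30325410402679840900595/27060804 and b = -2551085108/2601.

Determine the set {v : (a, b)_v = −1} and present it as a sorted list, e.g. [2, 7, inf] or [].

(a, b) ≡ (-74555, -5270837) mod (ℚ^×)²; places V = {2, 3, 5, 11, 13, 17, 29, 31, 37, 41, ∞}.
(a,b)_∞: sgn(-74555)=−, sgn(-5270837)=−, so -1.
(a,b)_29: α=2, u≡28; β=1, v≡19 (mod 29); (28|29)=+1, (19|29)=-1; sign (−1)^0·+1^1·-1^2 = +1.
(a,b)_5: α=1, u≡4; β=0, v≡2 (mod 5); (4|5)=+1, (2|5)=-1; sign (−1)^0·+1^0·-1^1 = -1.
(a,b)_31: α=3, u≡22; β=1, v≡1 (mod 31); (22|31)=-1, (1|31)=+1; sign (−1)^1·-1^1·+1^3 = +1.
(a,b)_13: α=3, u≡8; β=1, v≡11 (mod 13); (8|13)=-1, (11|13)=-1; sign (−1)^0·-1^1·-1^3 = +1.
(a,b)_37: α=1, u≡15; β=0, v≡23 (mod 37); (15|37)=-1, (23|37)=-1; sign (−1)^0·-1^0·-1^1 = -1.
(a,b)_17: α=-4, u≡6; β=-2, v≡4 (mod 17); (6|17)=-1, (4|17)=+1; sign (−1)^0·-1^-2·+1^-4 = +1.
(a,b)_11: α=6, u≡4; β=3, v≡1 (mod 11); (4|11)=+1, (1|11)=+1; sign (−1)^0·+1^3·+1^6 = +1.
(a,b)_3: α=-4, u≡1; β=-2, v≡1 (mod 3); (1|3)=+1, (1|3)=+1; sign (−1)^0·+1^-2·+1^-4 = +1.
(a,b)_2: α=-2, β=2; u≡5, v≡3 (mod 8); ε(u)ε(v)=0·1, αω(v)=-2·1, βω(u)=2·1; sum ≡ 0  ⇒  +1.
(a,b)_41: α=2, u≡7; β=1, v≡28 (mod 41); (7|41)=-1, (28|41)=-1; sign (−1)^0·-1^1·-1^2 = -1.
(-74555, -5270837 / ℚ) ramifies at {5, 37, 41, ∞}: a division algebra.

[5, 37, 41, inf]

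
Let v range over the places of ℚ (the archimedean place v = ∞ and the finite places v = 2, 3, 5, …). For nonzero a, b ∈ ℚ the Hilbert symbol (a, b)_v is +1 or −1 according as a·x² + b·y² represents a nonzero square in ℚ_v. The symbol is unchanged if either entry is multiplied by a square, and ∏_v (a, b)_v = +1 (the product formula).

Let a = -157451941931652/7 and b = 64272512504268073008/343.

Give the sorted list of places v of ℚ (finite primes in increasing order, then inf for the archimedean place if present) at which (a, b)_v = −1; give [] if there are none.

[3, 7, 23, 29]

Mod squares: a ≡ -238119, b ≡ 21. Check v ∈ {∞, 2, 3, 7, 17, 23, 29}.
v=∞: -238119 < 0 and 21 > 0  ⇒  (a,b)_∞ = +1.
v=7: a=7^-1·(≡3), b=7^-3·(≡3) mod 7; (3|7)=-1, (3|7)=-1; (−1)^{-1·-3·3}·(-1)^-3·(-1)^-1 = -1.
v=17: a=17^3·(≡1), b=17^4·(≡4) mod 17; (1|17)=+1, (4|17)=+1; (−1)^{3·4·8}·(+1)^4·(+1)^3 = +1.
v=2: v_2(a)=2, v_2(b)=4; units ≡ 1, 5 (mod 8); ε·ε+αω+βω = 0·0+2·1+4·0 ≡ 0  ⇒  (a,b)_2 = +1.
v=23: a=23^3·(≡11), b=23^4·(≡14) mod 23; (11|23)=-1, (14|23)=-1; (−1)^{3·4·11}·(-1)^4·(-1)^3 = -1.
v=3: a=3^3·(≡1), b=3^5·(≡1) mod 3; (1|3)=+1, (1|3)=+1; (−1)^{3·5·1}·(+1)^5·(+1)^3 = -1.
v=29: a=29^3·(≡4), b=29^4·(≡21) mod 29; (4|29)=+1, (21|29)=-1; (−1)^{3·4·14}·(+1)^4·(-1)^3 = -1.
(-238119, 21 / ℚ) ramifies at {3, 7, 23, 29}: a division algebra.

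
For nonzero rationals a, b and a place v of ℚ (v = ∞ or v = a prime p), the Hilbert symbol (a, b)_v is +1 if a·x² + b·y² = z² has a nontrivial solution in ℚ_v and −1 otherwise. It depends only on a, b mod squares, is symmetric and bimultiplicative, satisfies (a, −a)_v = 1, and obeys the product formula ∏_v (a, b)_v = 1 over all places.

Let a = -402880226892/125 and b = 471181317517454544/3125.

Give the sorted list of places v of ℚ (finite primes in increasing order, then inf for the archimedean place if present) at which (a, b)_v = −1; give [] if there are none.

[3, 5, 17, 23]

(a, b) ≡ (-85215, 37145) mod (ℚ^×)²; places V = {2, 3, 5, 7, 11, 13, 17, 19, 23, ∞}.
(a,b)_2: α=2, β=4; u≡1, v≡1 (mod 8); ε(u)ε(v)=0·0, αω(v)=2·0, βω(u)=4·0; sum ≡ 0  ⇒  +1.
(a,b)_19: α=1, u≡2; β=1, v≡17 (mod 19); (2|19)=-1, (17|19)=+1; sign (−1)^1·-1^1·+1^1 = +1.
(a,b)_17: α=2, u≡12; β=3, v≡13 (mod 17); (12|17)=-1, (13|17)=+1; sign (−1)^0·-1^3·+1^2 = -1.
(a,b)_11: α=2, u≡7; β=2, v≡5 (mod 11); (7|11)=-1, (5|11)=+1; sign (−1)^0·-1^2·+1^2 = +1.
(a,b)_23: α=1, u≡17; β=1, v≡15 (mod 23); (17|23)=-1, (15|23)=-1; sign (−1)^1·-1^1·-1^1 = -1.
(a,b)_5: α=-3, u≡3; β=-5, v≡4 (mod 5); (3|5)=-1, (4|5)=+1; sign (−1)^0·-1^-5·+1^-3 = -1.
(a,b)_7: α=0, u≡3; β=2, v≡5 (mod 7); (3|7)=-1, (5|7)=-1; sign (−1)^0·-1^2·-1^0 = +1.
(a,b)_13: α=3, u≡12; β=4, v≡9 (mod 13); (12|13)=+1, (9|13)=+1; sign (−1)^0·+1^4·+1^3 = +1.
(a,b)_∞: sgn(-85215)=−, sgn(37145)=+, so +1.
(a,b)_3: α=1, u≡2; β=4, v≡2 (mod 3); (2|3)=-1, (2|3)=-1; sign (−1)^0·-1^4·-1^1 = -1.
Ram(-85215, 37145) = {3, 5, 17, 23}; no ℚ_3-point on the conic.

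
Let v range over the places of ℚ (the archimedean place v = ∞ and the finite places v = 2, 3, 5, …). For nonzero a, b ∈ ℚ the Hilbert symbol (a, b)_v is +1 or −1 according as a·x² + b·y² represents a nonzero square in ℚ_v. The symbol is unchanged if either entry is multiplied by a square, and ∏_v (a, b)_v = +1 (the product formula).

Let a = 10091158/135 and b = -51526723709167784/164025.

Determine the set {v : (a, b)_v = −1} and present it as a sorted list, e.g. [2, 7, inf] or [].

[11, 23]

(a, b) ≡ (25530, -506) mod (ℚ^×)²; places V = {2, 3, 5, 7, 11, 23, 37, ∞}.
(a,b)_∞: sgn(25530)=+, sgn(-506)=−, so +1.
(a,b)_5: α=-1, u≡4; β=-2, v≡1 (mod 5); (4|5)=+1, (1|5)=+1; sign (−1)^0·+1^-2·+1^-1 = +1.
(a,b)_7: α=2, u≡1; β=4, v≡6 (mod 7); (1|7)=+1, (6|7)=-1; sign (−1)^0·+1^4·-1^2 = +1.
(a,b)_2: α=1, β=3; u≡5, v≡3 (mod 8); ε(u)ε(v)=0·1, αω(v)=1·1, βω(u)=3·1; sum ≡ 0  ⇒  +1.
(a,b)_37: α=1, u≡8; β=2, v≡36 (mod 37); (8|37)=-1, (36|37)=+1; sign (−1)^0·-1^2·+1^1 = +1.
(a,b)_23: α=1, u≡16; β=3, v≡8 (mod 23); (16|23)=+1, (8|23)=+1; sign (−1)^1·+1^3·+1^1 = -1.
(a,b)_11: α=2, u≡6; β=5, v≡3 (mod 11); (6|11)=-1, (3|11)=+1; sign (−1)^0·-1^5·+1^2 = -1.
(a,b)_3: α=-3, u≡2; β=-8, v≡1 (mod 3); (2|3)=-1, (1|3)=+1; sign (−1)^0·-1^-8·+1^-3 = +1.
|Ram(25530, -506)| = 2, even; anisotropic at {11, 23}.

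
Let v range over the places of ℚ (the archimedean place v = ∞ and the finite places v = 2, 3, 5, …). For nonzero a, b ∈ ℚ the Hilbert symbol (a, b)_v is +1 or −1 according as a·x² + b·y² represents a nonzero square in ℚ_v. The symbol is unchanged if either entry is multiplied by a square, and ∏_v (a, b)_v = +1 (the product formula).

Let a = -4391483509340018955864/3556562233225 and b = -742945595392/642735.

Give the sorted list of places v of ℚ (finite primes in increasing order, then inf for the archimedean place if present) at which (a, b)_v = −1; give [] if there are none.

Mod squares: a ≡ -6006, b ≡ -30030. Check v ∈ {∞, 2, 3, 5, 7, 11, 13, 23, 31, 43}.
v=2: v_2(a)=3, v_2(b)=13; units ≡ 5, 1 (mod 8); ε·ε+αω+βω = 0·0+3·0+13·1 ≡ 1  ⇒  (a,b)_2 = -1.
v=5: a=5^-2·(≡4), b=5^-1·(≡4) mod 5; (4|5)=+1, (4|5)=+1; (−1)^{-2·-1·2}·(+1)^-1·(+1)^-2 = +1.
v=43: a=43^4·(≡35), b=43^2·(≡22) mod 43; (35|43)=+1, (22|43)=-1; (−1)^{4·2·21}·(+1)^2·(-1)^4 = +1.
v=3: a=3^3·(≡2), b=3^-5·(≡1) mod 3; (2|3)=-1, (1|3)=+1; (−1)^{3·-5·1}·(-1)^-5·(+1)^3 = +1.
v=23: a=23^-6·(≡22), b=23^-2·(≡2) mod 23; (22|23)=-1, (2|23)=+1; (−1)^{-6·-2·11}·(-1)^-2·(+1)^-6 = +1.
v=13: a=13^3·(≡7), b=13^1·(≡4) mod 13; (7|13)=-1, (4|13)=+1; (−1)^{3·1·6}·(-1)^1·(+1)^3 = -1.
v=11: a=11^5·(≡1), b=11^1·(≡9) mod 11; (1|11)=+1, (9|11)=+1; (−1)^{5·1·5}·(+1)^1·(+1)^5 = -1.
v=7: a=7^5·(≡5), b=7^3·(≡4) mod 7; (5|7)=-1, (4|7)=+1; (−1)^{5·3·3}·(-1)^3·(+1)^5 = +1.
v=∞: -6006 < 0 and -30030 < 0  ⇒  (a,b)_∞ = -1.
v=31: a=31^-2·(≡8), b=31^0·(≡10) mod 31; (8|31)=+1, (10|31)=+1; (−1)^{-2·0·15}·(+1)^0·(+1)^-2 = +1.
Ram(-6006, -30030) = {2, 11, 13, ∞}; no ℚ_2-point on the conic.

[2, 11, 13, inf]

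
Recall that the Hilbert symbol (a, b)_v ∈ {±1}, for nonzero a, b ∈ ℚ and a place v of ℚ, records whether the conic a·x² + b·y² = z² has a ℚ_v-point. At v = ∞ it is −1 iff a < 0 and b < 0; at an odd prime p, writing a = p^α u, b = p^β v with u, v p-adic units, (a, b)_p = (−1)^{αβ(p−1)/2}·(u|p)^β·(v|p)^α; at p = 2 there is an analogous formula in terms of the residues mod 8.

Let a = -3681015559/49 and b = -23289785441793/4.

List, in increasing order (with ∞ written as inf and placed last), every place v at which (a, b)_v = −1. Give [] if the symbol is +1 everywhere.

[17, 37, 43, inf]

Mod squares: a ≡ -10196719, b ≡ -5236153. Check v ∈ {∞, 2, 3, 7, 13, 17, 19, 29, 37, 43}.
v=29: a=29^1·(≡12), b=29^1·(≡10) mod 29; (12|29)=-1, (10|29)=-1; (−1)^{1·1·14}·(-1)^1·(-1)^1 = +1.
v=19: a=19^2·(≡1), b=19^3·(≡18) mod 19; (1|19)=+1, (18|19)=-1; (−1)^{2·3·9}·(+1)^3·(-1)^2 = +1.
v=2: v_2(a)=0, v_2(b)=-2; units ≡ 1, 7 (mod 8); ε·ε+αω+βω = 0·1+0·0+-2·0 ≡ 0  ⇒  (a,b)_2 = +1.
v=37: a=37^1·(≡36), b=37^2·(≡5) mod 37; (36|37)=+1, (5|37)=-1; (−1)^{1·2·18}·(+1)^2·(-1)^1 = -1.
v=7: a=7^-2·(≡3), b=7^0·(≡1) mod 7; (3|7)=-1, (1|7)=+1; (−1)^{-2·0·3}·(-1)^0·(+1)^-2 = +1.
v=13: a=13^1·(≡5), b=13^1·(≡2) mod 13; (5|13)=-1, (2|13)=-1; (−1)^{1·1·6}·(-1)^1·(-1)^1 = +1.
v=43: a=43^1·(≡34), b=43^1·(≡5) mod 43; (34|43)=-1, (5|43)=-1; (−1)^{1·1·21}·(-1)^1·(-1)^1 = -1.
v=3: a=3^0·(≡2), b=3^2·(≡2) mod 3; (2|3)=-1, (2|3)=-1; (−1)^{0·2·1}·(-1)^2·(-1)^0 = +1.
v=∞: -10196719 < 0 and -5236153 < 0  ⇒  (a,b)_∞ = -1.
v=17: a=17^1·(≡9), b=17^1·(≡12) mod 17; (9|17)=+1, (12|17)=-1; (−1)^{1·1·8}·(+1)^1·(-1)^1 = -1.
|Ram(-10196719, -5236153)| = 4, even; anisotropic at {17, 37, 43, ∞}.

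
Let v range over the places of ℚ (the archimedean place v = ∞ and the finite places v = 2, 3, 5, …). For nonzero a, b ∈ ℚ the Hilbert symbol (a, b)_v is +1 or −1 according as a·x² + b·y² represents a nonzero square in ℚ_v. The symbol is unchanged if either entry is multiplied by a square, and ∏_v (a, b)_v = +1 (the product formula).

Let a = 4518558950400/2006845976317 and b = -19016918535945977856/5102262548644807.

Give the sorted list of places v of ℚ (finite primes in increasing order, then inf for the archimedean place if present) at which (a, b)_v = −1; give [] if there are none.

[2, 3, 13, 23]

Mod squares: a ≡ 26013, b ≡ -13398. Check v ∈ {∞, 2, 3, 5, 7, 11, 13, 19, 23, 29, 37, 41}.
v=7: a=7^-2·(≡1), b=7^-1·(≡1) mod 7; (1|7)=+1, (1|7)=+1; (−1)^{-2·-1·3}·(+1)^-1·(+1)^-2 = +1.
v=11: a=11^2·(≡4), b=11^3·(≡1) mod 11; (4|11)=+1, (1|11)=+1; (−1)^{2·3·5}·(+1)^3·(+1)^2 = +1.
v=3: a=3^7·(≡1), b=3^9·(≡1) mod 3; (1|3)=+1, (1|3)=+1; (−1)^{7·9·1}·(+1)^9·(+1)^7 = -1.
v=41: a=41^-2·(≡35), b=41^-2·(≡32) mod 41; (35|41)=-1, (32|41)=+1; (−1)^{-2·-2·20}·(-1)^-2·(+1)^-2 = +1.
v=13: a=13^-1·(≡9), b=13^-2·(≡7) mod 13; (9|13)=+1, (7|13)=-1; (−1)^{-1·-2·6}·(+1)^-2·(-1)^-1 = -1.
v=∞: 26013 > 0 and -13398 < 0  ⇒  (a,b)_∞ = +1.
v=37: a=37^-4·(≡8), b=37^-6·(≡3) mod 37; (8|37)=-1, (3|37)=+1; (−1)^{-4·-6·18}·(-1)^-6·(+1)^-4 = +1.
v=23: a=23^1·(≡9), b=23^2·(≡5) mod 23; (9|23)=+1, (5|23)=-1; (−1)^{1·2·11}·(+1)^2·(-1)^1 = -1.
v=2: v_2(a)=10, v_2(b)=17; units ≡ 5, 5 (mod 8); ε·ε+αω+βω = 0·0+10·1+17·1 ≡ 1  ⇒  (a,b)_2 = -1.
v=29: a=29^1·(≡12), b=29^1·(≡21) mod 29; (12|29)=-1, (21|29)=-1; (−1)^{1·1·14}·(-1)^1·(-1)^1 = +1.
v=19: a=19^0·(≡14), b=19^2·(≡6) mod 19; (14|19)=-1, (6|19)=+1; (−1)^{0·2·9}·(-1)^2·(+1)^0 = +1.
v=5: a=5^2·(≡3), b=5^0·(≡2) mod 5; (3|5)=-1, (2|5)=-1; (−1)^{2·0·2}·(-1)^0·(-1)^2 = +1.
(26013, -13398 / ℚ) ramifies at {2, 3, 13, 23}: a division algebra.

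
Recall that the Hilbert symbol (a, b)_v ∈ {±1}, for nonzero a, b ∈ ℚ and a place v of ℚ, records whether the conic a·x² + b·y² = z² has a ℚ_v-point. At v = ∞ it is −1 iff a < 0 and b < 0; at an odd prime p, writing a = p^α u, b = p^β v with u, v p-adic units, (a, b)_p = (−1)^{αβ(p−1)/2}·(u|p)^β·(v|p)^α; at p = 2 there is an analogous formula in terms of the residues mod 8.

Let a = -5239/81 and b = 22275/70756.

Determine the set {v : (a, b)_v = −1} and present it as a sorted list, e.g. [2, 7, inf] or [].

[11, 31]

(a, b) ≡ (-31, 11) mod (ℚ^×)²; places V = {2, 3, 5, 7, 11, 13, 19, 31, ∞}.
(a,b)_7: α=0, u≡1; β=-2, v≡4 (mod 7); (1|7)=+1, (4|7)=+1; sign (−1)^0·+1^-2·+1^0 = +1.
(a,b)_11: α=0, u≡2; β=1, v≡3 (mod 11); (2|11)=-1, (3|11)=+1; sign (−1)^0·-1^1·+1^0 = -1.
(a,b)_2: α=0, β=-2; u≡1, v≡3 (mod 8); ε(u)ε(v)=0·1, αω(v)=0·1, βω(u)=-2·0; sum ≡ 0  ⇒  +1.
(a,b)_19: α=0, u≡1; β=-2, v≡17 (mod 19); (1|19)=+1, (17|19)=+1; sign (−1)^0·+1^-2·+1^0 = +1.
(a,b)_13: α=2, u≡7; β=0, v≡11 (mod 13); (7|13)=-1, (11|13)=-1; sign (−1)^0·-1^0·-1^2 = +1.
(a,b)_31: α=1, u≡27; β=0, v≡30 (mod 31); (27|31)=-1, (30|31)=-1; sign (−1)^0·-1^0·-1^1 = -1.
(a,b)_5: α=0, u≡1; β=2, v≡1 (mod 5); (1|5)=+1, (1|5)=+1; sign (−1)^0·+1^2·+1^0 = +1.
(a,b)_∞: sgn(-31)=−, sgn(11)=+, so +1.
(a,b)_3: α=-4, u≡2; β=4, v≡2 (mod 3); (2|3)=-1, (2|3)=-1; sign (−1)^0·-1^4·-1^-4 = +1.
|Ram(-31, 11)| = 2, even; anisotropic at {11, 31}.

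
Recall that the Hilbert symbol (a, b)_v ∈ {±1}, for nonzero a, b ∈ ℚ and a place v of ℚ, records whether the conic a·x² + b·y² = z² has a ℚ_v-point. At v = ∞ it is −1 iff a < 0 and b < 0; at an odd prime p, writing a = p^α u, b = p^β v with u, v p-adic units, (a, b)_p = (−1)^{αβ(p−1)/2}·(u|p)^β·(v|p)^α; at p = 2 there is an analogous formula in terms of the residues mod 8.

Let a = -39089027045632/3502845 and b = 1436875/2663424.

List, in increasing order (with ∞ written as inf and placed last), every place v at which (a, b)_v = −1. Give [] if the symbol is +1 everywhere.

[2, 41]

Mod squares: a ≡ -3485, b ≡ 19. Check v ∈ {∞, 2, 3, 5, 11, 17, 19, 31, 41}.
v=19: a=19^4·(≡6), b=19^1·(≡6) mod 19; (6|19)=+1, (6|19)=+1; (−1)^{4·1·9}·(+1)^1·(+1)^4 = +1.
v=2: v_2(a)=8, v_2(b)=-10; units ≡ 3, 3 (mod 8); ε·ε+αω+βω = 1·1+8·1+-10·1 ≡ 1  ⇒  (a,b)_2 = -1.
v=∞: -3485 < 0 and 19 > 0  ⇒  (a,b)_∞ = +1.
v=31: a=31^-2·(≡16), b=31^0·(≡2) mod 31; (16|31)=+1, (2|31)=+1; (−1)^{-2·0·15}·(+1)^0·(+1)^-2 = +1.
v=5: a=5^-1·(≡2), b=5^4·(≡1) mod 5; (2|5)=-1, (1|5)=+1; (−1)^{-1·4·2}·(-1)^4·(+1)^-1 = +1.
v=11: a=11^0·(≡6), b=11^2·(≡10) mod 11; (6|11)=-1, (10|11)=-1; (−1)^{0·2·5}·(-1)^2·(-1)^0 = +1.
v=17: a=17^1·(≡13), b=17^-2·(≡9) mod 17; (13|17)=+1, (9|17)=+1; (−1)^{1·-2·8}·(+1)^-2·(+1)^1 = +1.
v=3: a=3^-6·(≡1), b=3^-2·(≡1) mod 3; (1|3)=+1, (1|3)=+1; (−1)^{-6·-2·1}·(+1)^-2·(+1)^-6 = +1.
v=41: a=41^3·(≡19), b=41^0·(≡12) mod 41; (19|41)=-1, (12|41)=-1; (−1)^{3·0·20}·(-1)^0·(-1)^3 = -1.
Ram(-3485, 19) = {2, 41}; no ℚ_2-point on the conic.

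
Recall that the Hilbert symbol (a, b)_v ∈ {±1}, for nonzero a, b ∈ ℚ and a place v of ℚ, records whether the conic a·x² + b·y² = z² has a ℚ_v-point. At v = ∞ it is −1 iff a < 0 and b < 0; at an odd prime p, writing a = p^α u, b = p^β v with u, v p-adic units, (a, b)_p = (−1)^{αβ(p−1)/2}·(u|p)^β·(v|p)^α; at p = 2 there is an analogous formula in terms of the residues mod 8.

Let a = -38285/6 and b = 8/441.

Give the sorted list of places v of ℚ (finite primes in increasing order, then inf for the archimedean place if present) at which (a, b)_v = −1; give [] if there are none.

(a, b) ≡ (-229710, 2) mod (ℚ^×)²; places V = {2, 3, 5, 7, 13, 19, 31, ∞}.
(a,b)_3: α=-1, u≡2; β=-2, v≡2 (mod 3); (2|3)=-1, (2|3)=-1; sign (−1)^0·-1^-2·-1^-1 = -1.
(a,b)_2: α=-1, β=3; u≡1, v≡1 (mod 8); ε(u)ε(v)=0·0, αω(v)=-1·0, βω(u)=3·0; sum ≡ 0  ⇒  +1.
(a,b)_∞: sgn(-229710)=−, sgn(2)=+, so +1.
(a,b)_31: α=1, u≡6; β=0, v≡10 (mod 31); (6|31)=-1, (10|31)=+1; sign (−1)^0·-1^0·+1^1 = +1.
(a,b)_5: α=1, u≡3; β=0, v≡3 (mod 5); (3|5)=-1, (3|5)=-1; sign (−1)^0·-1^0·-1^1 = -1.
(a,b)_19: α=1, u≡3; β=0, v≡2 (mod 19); (3|19)=-1, (2|19)=-1; sign (−1)^0·-1^0·-1^1 = -1.
(a,b)_13: α=1, u≡1; β=0, v≡5 (mod 13); (1|13)=+1, (5|13)=-1; sign (−1)^0·+1^0·-1^1 = -1.
(a,b)_7: α=0, u≡2; β=-2, v≡4 (mod 7); (2|7)=+1, (4|7)=+1; sign (−1)^0·+1^-2·+1^0 = +1.
Ram(-229710, 2) = {3, 5, 13, 19}; no ℚ_3-point on the conic.

[3, 5, 13, 19]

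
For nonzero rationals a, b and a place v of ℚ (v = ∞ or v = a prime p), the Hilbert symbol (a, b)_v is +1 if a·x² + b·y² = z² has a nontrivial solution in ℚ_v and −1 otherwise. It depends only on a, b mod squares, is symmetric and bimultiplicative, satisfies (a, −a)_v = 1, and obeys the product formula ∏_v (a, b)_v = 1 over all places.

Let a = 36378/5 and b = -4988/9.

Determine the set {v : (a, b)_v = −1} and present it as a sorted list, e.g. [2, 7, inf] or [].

[5, 29, 43, 47]

(a, b) ≡ (20210, -1247) mod (ℚ^×)²; places V = {2, 3, 5, 29, 43, 47, ∞}.
(a,b)_5: α=-1, u≡3; β=0, v≡3 (mod 5); (3|5)=-1, (3|5)=-1; sign (−1)^0·-1^0·-1^-1 = -1.
(a,b)_2: α=1, β=2; u≡1, v≡1 (mod 8); ε(u)ε(v)=0·0, αω(v)=1·0, βω(u)=2·0; sum ≡ 0  ⇒  +1.
(a,b)_43: α=1, u≡23; β=1, v≡11 (mod 43); (23|43)=+1, (11|43)=+1; sign (−1)^1·+1^1·+1^1 = -1.
(a,b)_3: α=2, u≡2; β=-2, v≡1 (mod 3); (2|3)=-1, (1|3)=+1; sign (−1)^0·-1^-2·+1^2 = +1.
(a,b)_29: α=0, u≡14; β=1, v≡26 (mod 29); (14|29)=-1, (26|29)=-1; sign (−1)^0·-1^1·-1^0 = -1.
(a,b)_47: α=1, u≡42; β=0, v≡15 (mod 47); (42|47)=+1, (15|47)=-1; sign (−1)^0·+1^0·-1^1 = -1.
(a,b)_∞: sgn(20210)=+, sgn(-1247)=−, so +1.
(20210, -1247 / ℚ) ramifies at {5, 29, 43, 47}: a division algebra.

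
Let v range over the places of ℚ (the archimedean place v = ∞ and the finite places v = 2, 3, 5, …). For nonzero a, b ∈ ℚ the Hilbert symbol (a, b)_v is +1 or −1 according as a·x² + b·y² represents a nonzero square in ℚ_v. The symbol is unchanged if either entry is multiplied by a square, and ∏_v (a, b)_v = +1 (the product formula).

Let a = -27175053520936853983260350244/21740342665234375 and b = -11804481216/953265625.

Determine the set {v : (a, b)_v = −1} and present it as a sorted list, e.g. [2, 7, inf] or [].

(a, b) ≡ (-84847, -2091) mod (ℚ^×)²; places V = {2, 3, 5, 7, 11, 13, 17, 19, 23, 31, 41, ∞}.
(a,b)_31: α=1, u≡21; β=0, v≡11 (mod 31); (21|31)=-1, (11|31)=-1; sign (−1)^0·-1^0·-1^1 = -1.
(a,b)_∞: sgn(-84847)=−, sgn(-2091)=−, so -1.
(a,b)_17: α=3, u≡5; β=1, v≡8 (mod 17); (5|17)=-1, (8|17)=+1; sign (−1)^0·-1^1·+1^3 = -1.
(a,b)_41: α=4, u≡37; β=1, v≡31 (mod 41); (37|41)=+1, (31|41)=+1; sign (−1)^0·+1^1·+1^4 = +1.
(a,b)_23: α=1, u≡5; β=0, v≡12 (mod 23); (5|23)=-1, (12|23)=+1; sign (−1)^0·-1^0·+1^1 = +1.
(a,b)_3: α=18, u≡2; β=7, v≡2 (mod 3); (2|3)=-1, (2|3)=-1; sign (−1)^0·-1^7·-1^18 = -1.
(a,b)_13: α=-2, u≡4; β=-2, v≡6 (mod 13); (4|13)=+1, (6|13)=-1; sign (−1)^0·+1^-2·-1^-2 = +1.
(a,b)_19: α=-6, u≡4; β=-2, v≡15 (mod 19); (4|19)=+1, (15|19)=-1; sign (−1)^0·+1^-2·-1^-6 = +1.
(a,b)_7: α=-1, u≡6; β=0, v≡1 (mod 7); (6|7)=-1, (1|7)=+1; sign (−1)^0·-1^0·+1^-1 = +1.
(a,b)_2: α=2, β=6; u≡1, v≡5 (mod 8); ε(u)ε(v)=0·0, αω(v)=2·1, βω(u)=6·0; sum ≡ 0  ⇒  +1.
(a,b)_5: α=-8, u≡2; β=-6, v≡1 (mod 5); (2|5)=-1, (1|5)=+1; sign (−1)^0·-1^-6·+1^-8 = +1.
(a,b)_11: α=6, u≡7; β=2, v≡7 (mod 11); (7|11)=-1, (7|11)=-1; sign (−1)^0·-1^2·-1^6 = +1.
Ram(-84847, -2091) = {3, 17, 31, ∞}; no ℚ_3-point on the conic.

[3, 17, 31, inf]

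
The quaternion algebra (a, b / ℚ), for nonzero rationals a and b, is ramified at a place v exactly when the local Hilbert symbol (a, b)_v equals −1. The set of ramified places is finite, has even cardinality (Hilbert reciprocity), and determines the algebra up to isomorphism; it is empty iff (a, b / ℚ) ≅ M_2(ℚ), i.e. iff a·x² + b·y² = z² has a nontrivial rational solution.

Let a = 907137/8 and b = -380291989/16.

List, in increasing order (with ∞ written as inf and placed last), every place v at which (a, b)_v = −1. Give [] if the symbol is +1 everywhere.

[2, 7]

Mod squares: a ≡ 34, b ≡ -1309. Check v ∈ {∞, 2, 3, 7, 11, 17}.
v=∞: 34 > 0 and -1309 < 0  ⇒  (a,b)_∞ = +1.
v=3: a=3^2·(≡1), b=3^0·(≡2) mod 3; (1|3)=+1, (2|3)=-1; (−1)^{2·0·1}·(+1)^0·(-1)^2 = +1.
v=7: a=7^2·(≡5), b=7^5·(≡2) mod 7; (5|7)=-1, (2|7)=+1; (−1)^{2·5·3}·(-1)^5·(+1)^2 = -1.
v=17: a=17^1·(≡4), b=17^1·(≡4) mod 17; (4|17)=+1, (4|17)=+1; (−1)^{1·1·8}·(+1)^1·(+1)^1 = +1.
v=11: a=11^2·(≡9), b=11^3·(≡10) mod 11; (9|11)=+1, (10|11)=-1; (−1)^{2·3·5}·(+1)^3·(-1)^2 = +1.
v=2: v_2(a)=-3, v_2(b)=-4; units ≡ 1, 3 (mod 8); ε·ε+αω+βω = 0·1+-3·1+-4·0 ≡ 1  ⇒  (a,b)_2 = -1.
Ram(34, -1309) = {2, 7}; no ℚ_2-point on the conic.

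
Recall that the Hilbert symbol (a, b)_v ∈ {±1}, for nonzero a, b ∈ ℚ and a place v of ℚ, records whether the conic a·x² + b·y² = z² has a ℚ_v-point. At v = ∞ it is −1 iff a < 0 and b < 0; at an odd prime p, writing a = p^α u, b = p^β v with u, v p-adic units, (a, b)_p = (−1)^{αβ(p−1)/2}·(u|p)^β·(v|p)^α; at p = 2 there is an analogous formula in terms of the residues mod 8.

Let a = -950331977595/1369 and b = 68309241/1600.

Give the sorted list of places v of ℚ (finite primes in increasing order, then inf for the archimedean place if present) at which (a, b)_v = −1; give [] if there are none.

Mod squares: a ≡ -2154947795, b ≡ 129129. Check v ∈ {∞, 2, 3, 5, 7, 11, 13, 17, 19, 23, 31, 37, 43}.
v=19: a=19^1·(≡2), b=19^0·(≡1) mod 19; (2|19)=-1, (1|19)=+1; (−1)^{1·0·9}·(-1)^0·(+1)^1 = +1.
v=43: a=43^1·(≡24), b=43^1·(≡9) mod 43; (24|43)=+1, (9|43)=+1; (−1)^{1·1·21}·(+1)^1·(+1)^1 = -1.
v=31: a=31^1·(≡30), b=31^0·(≡8) mod 31; (30|31)=-1, (8|31)=+1; (−1)^{1·0·15}·(-1)^0·(+1)^1 = +1.
v=5: a=5^1·(≡4), b=5^-2·(≡4) mod 5; (4|5)=+1, (4|5)=+1; (−1)^{1·-2·2}·(+1)^-2·(+1)^1 = +1.
v=23: a=23^0·(≡20), b=23^2·(≡20) mod 23; (20|23)=-1, (20|23)=-1; (−1)^{0·2·11}·(-1)^2·(-1)^0 = +1.
v=37: a=37^-2·(≡33), b=37^0·(≡7) mod 37; (33|37)=+1, (7|37)=+1; (−1)^{-2·0·18}·(+1)^0·(+1)^-2 = +1.
v=13: a=13^1·(≡11), b=13^1·(≡9) mod 13; (11|13)=-1, (9|13)=+1; (−1)^{1·1·6}·(-1)^1·(+1)^1 = -1.
v=17: a=17^1·(≡9), b=17^0·(≡14) mod 17; (9|17)=+1, (14|17)=-1; (−1)^{1·0·8}·(+1)^0·(-1)^1 = -1.
v=11: a=11^1·(≡9), b=11^1·(≡7) mod 11; (9|11)=+1, (7|11)=-1; (−1)^{1·1·5}·(+1)^1·(-1)^1 = +1.
v=2: v_2(a)=0, v_2(b)=-6; units ≡ 5, 1 (mod 8); ε·ε+αω+βω = 0·0+0·0+-6·1 ≡ 0  ⇒  (a,b)_2 = +1.
v=∞: -2154947795 < 0 and 129129 > 0  ⇒  (a,b)_∞ = +1.
v=3: a=3^2·(≡1), b=3^1·(≡2) mod 3; (1|3)=+1, (2|3)=-1; (−1)^{2·1·1}·(+1)^1·(-1)^2 = +1.
v=7: a=7^3·(≡2), b=7^1·(≡2) mod 7; (2|7)=+1, (2|7)=+1; (−1)^{3·1·3}·(+1)^1·(+1)^3 = -1.
Ram(-2154947795, 129129) = {7, 13, 17, 43}; no ℚ_7-point on the conic.

[7, 13, 17, 43]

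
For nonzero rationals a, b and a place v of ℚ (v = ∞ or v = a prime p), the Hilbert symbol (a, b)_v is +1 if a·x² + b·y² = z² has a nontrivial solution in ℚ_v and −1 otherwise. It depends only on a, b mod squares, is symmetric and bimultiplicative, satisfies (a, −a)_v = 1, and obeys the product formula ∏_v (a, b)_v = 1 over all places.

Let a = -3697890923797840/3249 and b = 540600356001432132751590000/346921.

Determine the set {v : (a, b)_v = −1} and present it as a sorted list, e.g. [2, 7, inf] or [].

Mod squares: a ≡ -36685, b ≡ 238119. Check v ∈ {∞, 2, 3, 5, 7, 11, 17, 19, 23, 29, 31}.
v=29: a=29^3·(≡10), b=29^5·(≡25) mod 29; (10|29)=-1, (25|29)=+1; (−1)^{3·5·14}·(-1)^5·(+1)^3 = -1.
v=11: a=11^1·(≡5), b=11^0·(≡10) mod 11; (5|11)=+1, (10|11)=-1; (−1)^{1·0·5}·(+1)^0·(-1)^1 = -1.
v=17: a=17^2·(≡16), b=17^3·(≡1) mod 17; (16|17)=+1, (1|17)=+1; (−1)^{2·3·8}·(+1)^3·(+1)^2 = +1.
v=3: a=3^-2·(≡2), b=3^5·(≡2) mod 3; (2|3)=-1, (2|3)=-1; (−1)^{-2·5·1}·(-1)^5·(-1)^-2 = -1.
v=∞: -36685 < 0 and 238119 > 0  ⇒  (a,b)_∞ = +1.
v=19: a=19^-2·(≡6), b=19^-2·(≡11) mod 19; (6|19)=+1, (11|19)=+1; (−1)^{-2·-2·9}·(+1)^-2·(+1)^-2 = +1.
v=5: a=5^1·(≡3), b=5^4·(≡4) mod 5; (3|5)=-1, (4|5)=+1; (−1)^{1·4·2}·(-1)^4·(+1)^1 = +1.
v=2: v_2(a)=4, v_2(b)=4; units ≡ 3, 7 (mod 8); ε·ε+αω+βω = 1·1+4·0+4·1 ≡ 1  ⇒  (a,b)_2 = -1.
v=7: a=7^2·(≡4), b=7^3·(≡4) mod 7; (4|7)=+1, (4|7)=+1; (−1)^{2·3·3}·(+1)^3·(+1)^2 = +1.
v=23: a=23^3·(≡17), b=23^5·(≡12) mod 23; (17|23)=-1, (12|23)=+1; (−1)^{3·5·11}·(-1)^5·(+1)^3 = +1.
v=31: a=31^0·(≡14), b=31^-2·(≡20) mod 31; (14|31)=+1, (20|31)=+1; (−1)^{0·-2·15}·(+1)^-2·(+1)^0 = +1.
|Ram(-36685, 238119)| = 4, even; anisotropic at {2, 3, 11, 29}.

[2, 3, 11, 29]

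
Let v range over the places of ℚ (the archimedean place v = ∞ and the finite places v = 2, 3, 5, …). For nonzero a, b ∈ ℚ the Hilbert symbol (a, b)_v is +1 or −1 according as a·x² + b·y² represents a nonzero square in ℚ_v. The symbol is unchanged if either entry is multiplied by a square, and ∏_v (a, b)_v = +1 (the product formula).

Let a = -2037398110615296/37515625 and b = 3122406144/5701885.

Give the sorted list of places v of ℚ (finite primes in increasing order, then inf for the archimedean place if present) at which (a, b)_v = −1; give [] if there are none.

[3, 17]

Mod squares: a ≡ -39, b ≡ 935. Check v ∈ {∞, 2, 3, 5, 7, 11, 13, 17, 37}.
v=13: a=13^5·(≡10), b=13^2·(≡1) mod 13; (10|13)=+1, (1|13)=+1; (−1)^{5·2·6}·(+1)^2·(+1)^5 = +1.
v=17: a=17^0·(≡7), b=17^-1·(≡8) mod 17; (7|17)=-1, (8|17)=+1; (−1)^{0·-1·8}·(-1)^-1·(+1)^0 = -1.
v=2: v_2(a)=8, v_2(b)=8; units ≡ 1, 7 (mod 8); ε·ε+αω+βω = 0·1+8·0+8·0 ≡ 0  ⇒  (a,b)_2 = +1.
v=37: a=37^0·(≡18), b=37^-2·(≡11) mod 37; (18|37)=-1, (11|37)=+1; (−1)^{0·-2·18}·(-1)^-2·(+1)^0 = +1.
v=∞: -39 < 0 and 935 > 0  ⇒  (a,b)_∞ = +1.
v=3: a=3^11·(≡2), b=3^8·(≡2) mod 3; (2|3)=-1, (2|3)=-1; (−1)^{11·8·1}·(-1)^8·(-1)^11 = -1.
v=5: a=5^-6·(≡4), b=5^-1·(≡2) mod 5; (4|5)=+1, (2|5)=-1; (−1)^{-6·-1·2}·(+1)^-1·(-1)^-6 = +1.
v=7: a=7^-4·(≡5), b=7^-2·(≡1) mod 7; (5|7)=-1, (1|7)=+1; (−1)^{-4·-2·3}·(-1)^-2·(+1)^-4 = +1.
v=11: a=11^2·(≡5), b=11^1·(≡8) mod 11; (5|11)=+1, (8|11)=-1; (−1)^{2·1·5}·(+1)^1·(-1)^2 = +1.
(-39, 935 / ℚ) ramifies at {3, 17}: a division algebra.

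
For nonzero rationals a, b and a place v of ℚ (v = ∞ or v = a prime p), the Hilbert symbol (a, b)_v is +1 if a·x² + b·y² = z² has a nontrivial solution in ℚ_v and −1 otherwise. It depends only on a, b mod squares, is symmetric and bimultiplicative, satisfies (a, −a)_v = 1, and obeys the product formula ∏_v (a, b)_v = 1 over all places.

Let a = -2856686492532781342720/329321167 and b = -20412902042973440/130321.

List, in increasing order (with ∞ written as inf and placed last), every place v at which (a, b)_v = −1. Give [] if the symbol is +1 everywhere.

[7, 11, 23, inf]

(a, b) ≡ (-355810, -85085) mod (ℚ^×)²; places V = {2, 5, 7, 11, 13, 17, 19, 23, ∞}.
(a,b)_7: α=-1, u≡1; β=1, v≡4 (mod 7); (1|7)=+1, (4|7)=+1; sign (−1)^1·+1^1·+1^-1 = -1.
(a,b)_11: α=10, u≡7; β=7, v≡4 (mod 11); (7|11)=-1, (4|11)=+1; sign (−1)^0·-1^7·+1^10 = -1.
(a,b)_5: α=1, u≡3; β=1, v≡2 (mod 5); (3|5)=-1, (2|5)=-1; sign (−1)^0·-1^1·-1^1 = +1.
(a,b)_23: α=3, u≡6; β=2, v≡20 (mod 23); (6|23)=+1, (20|23)=-1; sign (−1)^0·+1^2·-1^3 = -1.
(a,b)_19: α=-6, u≡15; β=-4, v≡5 (mod 19); (15|19)=-1, (5|19)=+1; sign (−1)^0·-1^-4·+1^-6 = +1.
(a,b)_17: α=1, u≡7; β=1, v≡10 (mod 17); (7|17)=-1, (10|17)=-1; sign (−1)^0·-1^1·-1^1 = +1.
(a,b)_2: α=13, β=8; u≡7, v≡3 (mod 8); ε(u)ε(v)=1·1, αω(v)=13·1, βω(u)=8·0; sum ≡ 0  ⇒  +1.
(a,b)_∞: sgn(-355810)=−, sgn(-85085)=−, so -1.
(a,b)_13: α=1, u≡6; β=1, v≡2 (mod 13); (6|13)=-1, (2|13)=-1; sign (−1)^0·-1^1·-1^1 = +1.
Ram(-355810, -85085) = {7, 11, 23, ∞}; no ℚ_7-point on the conic.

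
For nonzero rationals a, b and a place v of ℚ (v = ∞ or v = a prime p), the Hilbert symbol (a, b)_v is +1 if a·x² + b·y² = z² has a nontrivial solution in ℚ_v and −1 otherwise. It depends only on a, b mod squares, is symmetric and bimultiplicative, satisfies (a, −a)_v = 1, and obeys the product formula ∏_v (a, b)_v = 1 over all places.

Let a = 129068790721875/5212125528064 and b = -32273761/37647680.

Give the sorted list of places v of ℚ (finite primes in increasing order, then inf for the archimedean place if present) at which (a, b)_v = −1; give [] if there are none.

Mod squares: a ≡ 155, b ≡ -5. Check v ∈ {∞, 2, 3, 5, 7, 13, 19, 23, 31}.
v=31: a=31^1·(≡9), b=31^0·(≡17) mod 31; (9|31)=+1, (17|31)=-1; (−1)^{1·0·15}·(+1)^0·(-1)^1 = -1.
v=3: a=3^2·(≡2), b=3^0·(≡1) mod 3; (2|3)=-1, (1|3)=+1; (−1)^{2·0·1}·(-1)^0·(+1)^2 = +1.
v=13: a=13^-2·(≡4), b=13^2·(≡8) mod 13; (4|13)=+1, (8|13)=-1; (−1)^{-2·2·6}·(+1)^2·(-1)^-2 = +1.
v=23: a=23^6·(≡7), b=23^2·(≡16) mod 23; (7|23)=-1, (16|23)=+1; (−1)^{6·2·11}·(-1)^2·(+1)^6 = +1.
v=2: v_2(a)=-18, v_2(b)=-6; units ≡ 3, 3 (mod 8); ε·ε+αω+βω = 1·1+-18·1+-6·1 ≡ 1  ⇒  (a,b)_2 = -1.
v=∞: 155 > 0 and -5 < 0  ⇒  (a,b)_∞ = +1.
v=5: a=5^5·(≡4), b=5^-1·(≡4) mod 5; (4|5)=+1, (4|5)=+1; (−1)^{5·-1·2}·(+1)^-1·(+1)^5 = +1.
v=19: a=19^0·(≡12), b=19^2·(≡2) mod 19; (12|19)=-1, (2|19)=-1; (−1)^{0·2·9}·(-1)^2·(-1)^0 = +1.
v=7: a=7^-6·(≡4), b=7^-6·(≡1) mod 7; (4|7)=+1, (1|7)=+1; (−1)^{-6·-6·3}·(+1)^-6·(+1)^-6 = +1.
(155, -5 / ℚ) ramifies at {2, 31}: a division algebra.

[2, 31]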